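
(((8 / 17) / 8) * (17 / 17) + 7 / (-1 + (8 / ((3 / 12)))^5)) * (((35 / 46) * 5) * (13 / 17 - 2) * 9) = -554908370625 / 223036302857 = -2.49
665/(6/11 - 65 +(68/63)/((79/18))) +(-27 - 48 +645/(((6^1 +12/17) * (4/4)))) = 160700295/14842078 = 10.83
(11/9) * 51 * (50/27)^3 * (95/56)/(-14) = -277578125/5786802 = -47.97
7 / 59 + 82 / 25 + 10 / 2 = 12388 / 1475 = 8.40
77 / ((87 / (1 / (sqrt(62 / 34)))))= 77 * sqrt(527) / 2697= 0.66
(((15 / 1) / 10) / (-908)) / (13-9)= -3 / 7264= -0.00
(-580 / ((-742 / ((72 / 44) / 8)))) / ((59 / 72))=46980 / 240779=0.20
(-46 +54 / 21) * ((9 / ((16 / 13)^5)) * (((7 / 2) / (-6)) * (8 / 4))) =161.47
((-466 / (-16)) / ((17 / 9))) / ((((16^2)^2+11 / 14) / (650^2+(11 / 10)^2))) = 99.40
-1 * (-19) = 19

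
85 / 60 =1.42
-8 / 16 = -1 / 2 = -0.50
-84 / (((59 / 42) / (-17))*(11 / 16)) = 959616 / 649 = 1478.61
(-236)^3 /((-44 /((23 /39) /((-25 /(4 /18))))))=-151158944 /96525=-1566.01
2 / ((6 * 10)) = 1 / 30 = 0.03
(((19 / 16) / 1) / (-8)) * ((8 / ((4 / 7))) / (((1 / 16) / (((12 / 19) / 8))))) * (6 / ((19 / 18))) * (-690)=195615 / 19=10295.53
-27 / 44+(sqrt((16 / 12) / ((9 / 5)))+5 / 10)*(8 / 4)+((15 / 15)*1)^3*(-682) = -29991 / 44+4*sqrt(15) / 9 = -679.89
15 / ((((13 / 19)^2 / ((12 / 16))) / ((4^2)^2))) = 1039680 / 169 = 6151.95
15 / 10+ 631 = 1265 / 2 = 632.50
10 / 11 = 0.91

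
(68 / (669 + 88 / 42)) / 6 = 14 / 829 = 0.02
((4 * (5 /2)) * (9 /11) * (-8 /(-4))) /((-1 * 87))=-60 /319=-0.19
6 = 6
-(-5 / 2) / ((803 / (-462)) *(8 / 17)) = -1785 / 584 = -3.06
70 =70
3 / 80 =0.04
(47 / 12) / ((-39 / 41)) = -1927 / 468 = -4.12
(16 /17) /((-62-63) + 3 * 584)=16 /27659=0.00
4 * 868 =3472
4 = 4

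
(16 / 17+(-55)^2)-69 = 50268 / 17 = 2956.94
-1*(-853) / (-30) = -853 / 30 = -28.43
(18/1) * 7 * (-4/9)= -56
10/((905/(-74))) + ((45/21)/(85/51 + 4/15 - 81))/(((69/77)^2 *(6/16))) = -154612168/170337471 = -0.91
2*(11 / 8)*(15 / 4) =165 / 16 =10.31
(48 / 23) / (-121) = -0.02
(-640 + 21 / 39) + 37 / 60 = -498299 / 780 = -638.84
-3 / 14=-0.21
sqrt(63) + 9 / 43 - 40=-1711 / 43 + 3 *sqrt(7)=-31.85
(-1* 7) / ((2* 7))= -1 / 2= -0.50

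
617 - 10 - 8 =599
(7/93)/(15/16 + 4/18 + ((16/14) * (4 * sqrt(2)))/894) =0.06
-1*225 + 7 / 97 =-21818 / 97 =-224.93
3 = 3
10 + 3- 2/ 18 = 116/ 9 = 12.89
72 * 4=288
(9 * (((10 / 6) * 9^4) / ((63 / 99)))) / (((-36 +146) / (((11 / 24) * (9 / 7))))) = 649539 / 784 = 828.49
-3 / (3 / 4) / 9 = -4 / 9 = -0.44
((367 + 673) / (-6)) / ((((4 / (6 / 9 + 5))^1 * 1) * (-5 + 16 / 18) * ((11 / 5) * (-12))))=-5525 / 2442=-2.26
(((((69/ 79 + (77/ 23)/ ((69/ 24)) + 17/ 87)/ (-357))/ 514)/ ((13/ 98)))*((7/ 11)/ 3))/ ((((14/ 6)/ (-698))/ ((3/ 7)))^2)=-11868000040824/ 37101795167437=-0.32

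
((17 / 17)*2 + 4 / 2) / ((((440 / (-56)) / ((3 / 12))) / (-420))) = 588 / 11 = 53.45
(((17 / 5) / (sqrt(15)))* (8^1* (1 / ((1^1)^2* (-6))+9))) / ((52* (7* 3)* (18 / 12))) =1802* sqrt(15) / 184275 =0.04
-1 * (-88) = 88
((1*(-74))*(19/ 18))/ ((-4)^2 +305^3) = -703/ 255353769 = -0.00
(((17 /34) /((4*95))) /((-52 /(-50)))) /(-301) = -5 /1189552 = -0.00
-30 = -30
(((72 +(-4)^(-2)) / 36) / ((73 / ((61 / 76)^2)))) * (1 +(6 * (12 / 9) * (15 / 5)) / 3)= 4290313 / 26985472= 0.16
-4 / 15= -0.27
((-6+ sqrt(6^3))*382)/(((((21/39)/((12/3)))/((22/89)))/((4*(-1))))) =10488192/623 - 10488192*sqrt(6)/623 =-24402.13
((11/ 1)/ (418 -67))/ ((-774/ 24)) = -44/ 45279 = -0.00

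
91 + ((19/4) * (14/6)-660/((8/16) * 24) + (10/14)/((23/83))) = 95945/1932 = 49.66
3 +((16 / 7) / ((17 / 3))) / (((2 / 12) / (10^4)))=2880357 / 119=24204.68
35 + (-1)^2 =36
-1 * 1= -1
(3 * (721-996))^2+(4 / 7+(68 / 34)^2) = 4764407 / 7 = 680629.57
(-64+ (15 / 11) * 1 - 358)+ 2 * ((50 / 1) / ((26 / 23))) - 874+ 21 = -169480 / 143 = -1185.17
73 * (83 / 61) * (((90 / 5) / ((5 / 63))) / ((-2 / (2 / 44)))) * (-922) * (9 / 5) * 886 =12628773324342 / 16775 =752832985.06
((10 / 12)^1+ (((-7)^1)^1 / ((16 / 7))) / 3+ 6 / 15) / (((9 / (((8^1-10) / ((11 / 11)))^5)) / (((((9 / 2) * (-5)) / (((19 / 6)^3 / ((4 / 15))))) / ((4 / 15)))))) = 3672 / 6859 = 0.54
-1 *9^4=-6561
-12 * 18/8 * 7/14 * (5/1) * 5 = -675/2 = -337.50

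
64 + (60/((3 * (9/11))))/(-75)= 8596/135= 63.67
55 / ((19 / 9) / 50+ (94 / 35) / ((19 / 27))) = 3291750 / 230947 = 14.25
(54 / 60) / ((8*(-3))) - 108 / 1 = -8643 / 80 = -108.04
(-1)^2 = 1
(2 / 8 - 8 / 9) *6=-23 / 6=-3.83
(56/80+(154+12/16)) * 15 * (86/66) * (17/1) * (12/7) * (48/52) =81816444/1001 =81734.71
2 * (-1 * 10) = -20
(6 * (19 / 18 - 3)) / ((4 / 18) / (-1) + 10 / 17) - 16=-383 / 8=-47.88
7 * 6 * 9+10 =388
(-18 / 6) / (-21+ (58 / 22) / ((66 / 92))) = 1089 / 6289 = 0.17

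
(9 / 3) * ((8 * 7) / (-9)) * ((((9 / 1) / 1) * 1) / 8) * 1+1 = -20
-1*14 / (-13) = 14 / 13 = 1.08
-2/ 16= -1/ 8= -0.12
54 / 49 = 1.10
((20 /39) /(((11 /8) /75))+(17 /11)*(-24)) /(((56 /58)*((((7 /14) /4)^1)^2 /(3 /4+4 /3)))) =-3781600 /3003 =-1259.27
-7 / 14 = -1 / 2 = -0.50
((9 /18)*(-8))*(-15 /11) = 60 /11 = 5.45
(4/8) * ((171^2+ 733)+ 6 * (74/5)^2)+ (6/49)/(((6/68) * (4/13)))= 19169572/1225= 15648.63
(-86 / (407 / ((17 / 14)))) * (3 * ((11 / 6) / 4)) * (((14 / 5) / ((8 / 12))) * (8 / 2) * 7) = -41.49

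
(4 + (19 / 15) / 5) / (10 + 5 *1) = 319 / 1125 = 0.28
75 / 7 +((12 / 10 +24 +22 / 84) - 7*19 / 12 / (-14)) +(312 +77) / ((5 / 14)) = 315327 / 280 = 1126.17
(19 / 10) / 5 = 19 / 50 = 0.38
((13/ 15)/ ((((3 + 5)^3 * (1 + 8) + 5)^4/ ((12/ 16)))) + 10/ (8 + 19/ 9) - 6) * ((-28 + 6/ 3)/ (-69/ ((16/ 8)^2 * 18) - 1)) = -150630877075384236/ 2264142843466805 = -66.53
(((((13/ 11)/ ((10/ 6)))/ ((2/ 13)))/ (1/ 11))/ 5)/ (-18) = -169/ 300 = -0.56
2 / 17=0.12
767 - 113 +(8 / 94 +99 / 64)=1972141 / 3008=655.63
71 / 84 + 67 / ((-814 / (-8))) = 1.50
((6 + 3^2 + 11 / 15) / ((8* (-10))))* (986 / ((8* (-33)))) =29087 / 39600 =0.73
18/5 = 3.60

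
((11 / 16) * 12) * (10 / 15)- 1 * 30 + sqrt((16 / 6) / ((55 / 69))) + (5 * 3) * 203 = 2 * sqrt(2530) / 55 + 6041 / 2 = 3022.33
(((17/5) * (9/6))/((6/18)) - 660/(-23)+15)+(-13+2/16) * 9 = -52329/920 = -56.88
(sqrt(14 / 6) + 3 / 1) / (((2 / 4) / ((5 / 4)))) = 5 * sqrt(21) / 6 + 15 / 2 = 11.32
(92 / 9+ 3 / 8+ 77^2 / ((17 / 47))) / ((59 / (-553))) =-11102418971 / 72216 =-153739.05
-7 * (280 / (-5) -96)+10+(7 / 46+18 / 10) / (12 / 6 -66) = 1073.97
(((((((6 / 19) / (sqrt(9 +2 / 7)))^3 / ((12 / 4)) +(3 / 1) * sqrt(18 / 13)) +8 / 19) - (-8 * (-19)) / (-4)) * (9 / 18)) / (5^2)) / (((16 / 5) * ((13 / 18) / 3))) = 1701 * sqrt(455) / 3767305750 +243 * sqrt(26) / 13520 +1971 / 1976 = 1.09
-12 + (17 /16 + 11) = 1 /16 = 0.06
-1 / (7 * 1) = -1 / 7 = -0.14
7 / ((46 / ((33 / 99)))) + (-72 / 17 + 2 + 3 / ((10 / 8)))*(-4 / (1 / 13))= -99869 / 11730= -8.51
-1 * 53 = -53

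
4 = 4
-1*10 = -10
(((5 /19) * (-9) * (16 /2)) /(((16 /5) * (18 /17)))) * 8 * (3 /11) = -2550 /209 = -12.20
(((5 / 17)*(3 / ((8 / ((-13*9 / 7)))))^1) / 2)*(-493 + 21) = 103545 / 238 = 435.06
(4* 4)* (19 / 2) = 152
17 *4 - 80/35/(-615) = 292756/4305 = 68.00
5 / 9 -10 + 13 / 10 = -733 / 90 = -8.14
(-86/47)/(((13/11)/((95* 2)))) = -179740/611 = -294.17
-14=-14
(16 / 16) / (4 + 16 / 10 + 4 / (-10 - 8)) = 45 / 242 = 0.19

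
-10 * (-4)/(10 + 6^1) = 5/2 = 2.50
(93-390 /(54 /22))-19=-764 /9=-84.89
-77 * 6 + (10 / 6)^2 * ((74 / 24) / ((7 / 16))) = -83618 / 189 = -442.42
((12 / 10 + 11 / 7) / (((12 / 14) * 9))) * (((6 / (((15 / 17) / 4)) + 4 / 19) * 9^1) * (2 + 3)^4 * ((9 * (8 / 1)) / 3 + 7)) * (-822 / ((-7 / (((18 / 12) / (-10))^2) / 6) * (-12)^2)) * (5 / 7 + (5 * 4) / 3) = 5938388985 / 4256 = 1395298.16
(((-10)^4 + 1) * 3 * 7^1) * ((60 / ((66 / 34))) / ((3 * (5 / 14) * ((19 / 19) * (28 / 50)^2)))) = 212521250 / 11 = 19320113.64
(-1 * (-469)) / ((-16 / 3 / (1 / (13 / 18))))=-12663 / 104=-121.76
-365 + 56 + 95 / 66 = -20299 / 66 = -307.56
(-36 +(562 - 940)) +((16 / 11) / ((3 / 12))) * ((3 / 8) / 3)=-4546 / 11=-413.27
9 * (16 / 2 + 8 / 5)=86.40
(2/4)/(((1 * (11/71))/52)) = 1846/11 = 167.82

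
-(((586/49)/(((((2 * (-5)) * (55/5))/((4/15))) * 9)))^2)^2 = -0.00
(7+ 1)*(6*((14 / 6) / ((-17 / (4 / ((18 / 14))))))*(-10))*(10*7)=2195200 / 153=14347.71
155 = 155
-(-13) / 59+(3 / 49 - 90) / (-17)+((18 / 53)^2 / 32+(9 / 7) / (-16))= 5.43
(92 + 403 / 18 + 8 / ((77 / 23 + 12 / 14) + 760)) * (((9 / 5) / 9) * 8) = 183.04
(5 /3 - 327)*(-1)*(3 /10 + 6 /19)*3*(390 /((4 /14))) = 15587208 /19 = 820379.37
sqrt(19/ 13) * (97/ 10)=97 * sqrt(247)/ 130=11.73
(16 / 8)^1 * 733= 1466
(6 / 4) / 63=0.02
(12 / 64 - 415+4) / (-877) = 6573 / 14032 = 0.47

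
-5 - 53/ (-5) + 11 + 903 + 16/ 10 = 4606/ 5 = 921.20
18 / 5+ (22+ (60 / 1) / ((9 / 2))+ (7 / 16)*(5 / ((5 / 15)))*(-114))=-85103 / 120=-709.19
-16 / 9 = -1.78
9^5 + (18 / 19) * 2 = 1121967 / 19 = 59050.89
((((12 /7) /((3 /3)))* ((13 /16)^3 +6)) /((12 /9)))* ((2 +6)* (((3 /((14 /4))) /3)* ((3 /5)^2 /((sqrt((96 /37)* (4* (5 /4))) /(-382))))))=-138068361* sqrt(1110) /6272000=-733.41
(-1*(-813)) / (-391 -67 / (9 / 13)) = -7317 / 4390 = -1.67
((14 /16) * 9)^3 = 250047 /512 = 488.37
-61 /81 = -0.75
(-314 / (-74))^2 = 24649 / 1369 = 18.01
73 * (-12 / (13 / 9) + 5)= -3139 / 13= -241.46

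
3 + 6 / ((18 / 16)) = 25 / 3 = 8.33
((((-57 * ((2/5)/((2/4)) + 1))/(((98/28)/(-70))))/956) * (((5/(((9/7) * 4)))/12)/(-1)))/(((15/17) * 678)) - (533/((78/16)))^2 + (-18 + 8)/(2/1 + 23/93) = -19439359063973/1625605344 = -11958.23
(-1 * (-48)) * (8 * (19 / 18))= 1216 / 3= 405.33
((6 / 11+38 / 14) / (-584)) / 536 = -251 / 24102848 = -0.00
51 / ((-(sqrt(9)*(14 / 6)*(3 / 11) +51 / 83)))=-15521 / 768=-20.21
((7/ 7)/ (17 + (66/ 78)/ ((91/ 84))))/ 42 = 169/ 126210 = 0.00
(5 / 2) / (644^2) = 5 / 829472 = 0.00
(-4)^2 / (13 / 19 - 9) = -152 / 79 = -1.92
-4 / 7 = -0.57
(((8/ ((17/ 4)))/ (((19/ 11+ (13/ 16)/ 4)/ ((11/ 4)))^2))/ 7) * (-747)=-407.66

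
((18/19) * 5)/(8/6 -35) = -270/1919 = -0.14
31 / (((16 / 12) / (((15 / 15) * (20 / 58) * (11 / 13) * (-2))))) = -5115 / 377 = -13.57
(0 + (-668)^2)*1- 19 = 446205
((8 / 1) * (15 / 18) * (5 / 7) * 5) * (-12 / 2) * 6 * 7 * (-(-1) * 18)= -108000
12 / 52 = 3 / 13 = 0.23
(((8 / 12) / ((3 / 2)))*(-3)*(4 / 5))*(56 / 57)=-896 / 855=-1.05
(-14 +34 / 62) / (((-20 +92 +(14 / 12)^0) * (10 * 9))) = -139 / 67890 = -0.00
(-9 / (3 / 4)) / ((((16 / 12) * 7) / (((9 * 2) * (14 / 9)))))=-36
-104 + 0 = -104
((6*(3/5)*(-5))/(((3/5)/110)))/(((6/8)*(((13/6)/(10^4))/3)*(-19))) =792000000/247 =3206477.73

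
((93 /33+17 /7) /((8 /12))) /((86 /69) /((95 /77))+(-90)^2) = 1986165 /2044431697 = 0.00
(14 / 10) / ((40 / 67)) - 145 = -28531 / 200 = -142.66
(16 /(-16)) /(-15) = 1 /15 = 0.07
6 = 6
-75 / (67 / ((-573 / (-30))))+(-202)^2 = 5464871 / 134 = 40782.62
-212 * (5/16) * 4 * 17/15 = -901/3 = -300.33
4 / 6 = 2 / 3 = 0.67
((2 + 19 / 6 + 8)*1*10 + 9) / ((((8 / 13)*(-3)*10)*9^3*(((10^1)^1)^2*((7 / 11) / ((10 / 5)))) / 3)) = -30173 / 30618000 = -0.00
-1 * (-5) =5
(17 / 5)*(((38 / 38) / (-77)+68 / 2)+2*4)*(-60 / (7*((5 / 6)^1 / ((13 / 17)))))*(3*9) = -81704376 / 2695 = -30317.02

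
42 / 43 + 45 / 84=1821 / 1204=1.51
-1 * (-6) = 6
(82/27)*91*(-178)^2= 236426008/27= 8756518.81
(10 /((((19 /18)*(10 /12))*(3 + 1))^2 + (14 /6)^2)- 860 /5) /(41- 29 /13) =-4.42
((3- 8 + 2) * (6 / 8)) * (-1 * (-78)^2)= 13689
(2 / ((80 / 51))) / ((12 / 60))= 51 / 8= 6.38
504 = 504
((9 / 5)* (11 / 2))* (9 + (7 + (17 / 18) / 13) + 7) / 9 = 59389 / 2340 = 25.38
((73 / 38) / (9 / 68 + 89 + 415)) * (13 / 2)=1241 / 50103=0.02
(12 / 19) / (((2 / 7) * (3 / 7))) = 5.16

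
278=278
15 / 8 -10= -65 / 8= -8.12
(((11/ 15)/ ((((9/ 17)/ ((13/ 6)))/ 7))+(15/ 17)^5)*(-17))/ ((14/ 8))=-49553600638/ 236782035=-209.28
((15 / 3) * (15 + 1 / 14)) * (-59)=-62245 / 14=-4446.07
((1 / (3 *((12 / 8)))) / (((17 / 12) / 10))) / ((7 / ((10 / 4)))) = 200 / 357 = 0.56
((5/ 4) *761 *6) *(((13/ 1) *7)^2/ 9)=31509205/ 6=5251534.17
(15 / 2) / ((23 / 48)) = 360 / 23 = 15.65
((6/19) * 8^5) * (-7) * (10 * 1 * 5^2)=-18108631.58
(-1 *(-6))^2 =36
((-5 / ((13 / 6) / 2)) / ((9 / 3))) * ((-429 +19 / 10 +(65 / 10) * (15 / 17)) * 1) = 143264 / 221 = 648.25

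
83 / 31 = 2.68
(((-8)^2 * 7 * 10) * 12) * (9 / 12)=40320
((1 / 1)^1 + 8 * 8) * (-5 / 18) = -325 / 18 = -18.06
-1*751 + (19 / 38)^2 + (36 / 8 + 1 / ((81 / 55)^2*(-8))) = -39172195 / 52488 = -746.31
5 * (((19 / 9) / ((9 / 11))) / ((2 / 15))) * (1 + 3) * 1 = 10450 / 27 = 387.04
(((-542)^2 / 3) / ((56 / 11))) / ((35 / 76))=30698338 / 735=41766.45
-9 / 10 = -0.90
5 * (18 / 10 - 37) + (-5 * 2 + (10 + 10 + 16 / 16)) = -165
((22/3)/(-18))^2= 0.17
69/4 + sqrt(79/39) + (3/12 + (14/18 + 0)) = sqrt(3081)/39 + 329/18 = 19.70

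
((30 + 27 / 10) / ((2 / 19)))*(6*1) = 18639 / 10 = 1863.90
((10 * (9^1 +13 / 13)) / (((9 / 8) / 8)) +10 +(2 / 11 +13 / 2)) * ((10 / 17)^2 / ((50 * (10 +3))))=144103 / 371943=0.39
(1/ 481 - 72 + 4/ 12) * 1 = -103412/ 1443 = -71.66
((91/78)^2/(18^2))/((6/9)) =49/7776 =0.01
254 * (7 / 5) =1778 / 5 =355.60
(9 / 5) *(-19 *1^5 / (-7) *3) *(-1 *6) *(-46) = 141588 / 35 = 4045.37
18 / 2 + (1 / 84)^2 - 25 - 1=-119951 / 7056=-17.00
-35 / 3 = -11.67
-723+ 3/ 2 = -1443/ 2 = -721.50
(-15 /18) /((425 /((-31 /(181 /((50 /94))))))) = 155 /867714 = 0.00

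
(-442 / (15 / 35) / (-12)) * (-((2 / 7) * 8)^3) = -452608 / 441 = -1026.32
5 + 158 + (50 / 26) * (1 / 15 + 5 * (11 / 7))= 3743 / 21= 178.24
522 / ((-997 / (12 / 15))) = -2088 / 4985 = -0.42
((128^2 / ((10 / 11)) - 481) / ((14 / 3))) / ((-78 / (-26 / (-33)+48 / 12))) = -6928853 / 30030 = -230.73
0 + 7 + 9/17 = 128/17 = 7.53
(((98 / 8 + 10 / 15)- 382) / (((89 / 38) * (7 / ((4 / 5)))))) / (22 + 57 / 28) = -673208 / 898455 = -0.75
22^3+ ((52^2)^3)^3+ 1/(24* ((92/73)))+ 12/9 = 7727876721872448746791522000000.00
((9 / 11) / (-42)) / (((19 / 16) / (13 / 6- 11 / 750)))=-6456 / 182875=-0.04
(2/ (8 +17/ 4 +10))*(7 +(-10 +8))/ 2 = 20/ 89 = 0.22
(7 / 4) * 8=14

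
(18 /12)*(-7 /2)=-21 /4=-5.25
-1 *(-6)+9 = 15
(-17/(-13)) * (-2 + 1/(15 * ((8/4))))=-1003/390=-2.57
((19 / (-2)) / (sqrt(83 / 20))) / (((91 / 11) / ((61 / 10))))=-12749 * sqrt(415) / 75530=-3.44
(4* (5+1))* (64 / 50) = 768 / 25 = 30.72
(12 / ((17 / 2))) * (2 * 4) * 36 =6912 / 17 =406.59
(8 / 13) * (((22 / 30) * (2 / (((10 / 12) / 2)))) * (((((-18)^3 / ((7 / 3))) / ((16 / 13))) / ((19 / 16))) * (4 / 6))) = -8211456 / 3325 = -2469.61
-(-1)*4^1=4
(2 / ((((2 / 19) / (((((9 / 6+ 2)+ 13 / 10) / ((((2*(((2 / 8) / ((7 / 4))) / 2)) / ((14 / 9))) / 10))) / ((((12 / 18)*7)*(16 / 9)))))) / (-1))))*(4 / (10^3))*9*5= -10773 / 50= -215.46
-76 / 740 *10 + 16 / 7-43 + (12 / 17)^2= -3087083 / 74851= -41.24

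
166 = 166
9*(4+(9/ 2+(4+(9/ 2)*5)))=315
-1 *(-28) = 28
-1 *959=-959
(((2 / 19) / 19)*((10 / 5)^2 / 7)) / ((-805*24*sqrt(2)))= -0.00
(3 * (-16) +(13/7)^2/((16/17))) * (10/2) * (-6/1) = 521385/392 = 1330.06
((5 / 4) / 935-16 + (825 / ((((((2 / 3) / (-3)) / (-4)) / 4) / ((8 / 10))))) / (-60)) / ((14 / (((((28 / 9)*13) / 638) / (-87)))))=2618993 / 62277732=0.04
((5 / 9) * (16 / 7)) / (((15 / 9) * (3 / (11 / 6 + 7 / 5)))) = 776 / 945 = 0.82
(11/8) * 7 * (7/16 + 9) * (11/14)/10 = 18271/2560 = 7.14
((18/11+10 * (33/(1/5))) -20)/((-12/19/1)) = -85253/33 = -2583.42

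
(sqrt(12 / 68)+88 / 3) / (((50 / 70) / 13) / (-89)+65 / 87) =704613 * sqrt(51) / 8942000+2583581 / 65750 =39.86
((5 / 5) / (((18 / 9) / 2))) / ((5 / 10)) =2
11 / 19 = 0.58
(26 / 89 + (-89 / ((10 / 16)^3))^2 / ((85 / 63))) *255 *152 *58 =307924762873628064 / 1390625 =221429042965.31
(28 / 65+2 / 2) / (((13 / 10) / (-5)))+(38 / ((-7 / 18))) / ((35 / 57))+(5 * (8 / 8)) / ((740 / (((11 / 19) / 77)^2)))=-364209164971 / 2212186340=-164.64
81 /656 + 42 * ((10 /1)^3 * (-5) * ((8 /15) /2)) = -55999.88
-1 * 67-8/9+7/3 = -590/9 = -65.56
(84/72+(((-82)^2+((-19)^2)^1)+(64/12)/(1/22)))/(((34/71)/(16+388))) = 103312597/17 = 6077211.59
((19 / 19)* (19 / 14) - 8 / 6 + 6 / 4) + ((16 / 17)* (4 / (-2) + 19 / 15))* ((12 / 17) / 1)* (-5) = 24032 / 6069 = 3.96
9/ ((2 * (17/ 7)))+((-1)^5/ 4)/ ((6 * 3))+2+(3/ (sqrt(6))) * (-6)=4699/ 1224-3 * sqrt(6)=-3.51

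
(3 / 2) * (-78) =-117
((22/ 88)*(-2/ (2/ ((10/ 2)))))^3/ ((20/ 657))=-16425/ 256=-64.16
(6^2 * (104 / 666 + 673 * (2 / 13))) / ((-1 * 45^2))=-1795576 / 974025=-1.84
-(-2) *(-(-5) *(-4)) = -40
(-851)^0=1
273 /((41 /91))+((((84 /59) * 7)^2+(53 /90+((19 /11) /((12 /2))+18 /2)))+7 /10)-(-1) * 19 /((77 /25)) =714094473797 /989056530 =722.00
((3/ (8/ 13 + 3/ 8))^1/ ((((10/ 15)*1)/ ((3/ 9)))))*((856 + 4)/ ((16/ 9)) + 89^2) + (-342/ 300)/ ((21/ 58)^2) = 4815151501/ 378525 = 12720.83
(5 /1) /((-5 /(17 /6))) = -17 /6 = -2.83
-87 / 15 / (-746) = 29 / 3730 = 0.01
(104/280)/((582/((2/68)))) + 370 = 370.00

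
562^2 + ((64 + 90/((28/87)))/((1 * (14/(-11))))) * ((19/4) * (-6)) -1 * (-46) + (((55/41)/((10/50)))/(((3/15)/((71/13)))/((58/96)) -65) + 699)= 3484416360605535/10744951672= 324284.04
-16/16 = -1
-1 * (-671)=671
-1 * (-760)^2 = -577600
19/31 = 0.61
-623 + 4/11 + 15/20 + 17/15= -409697/660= -620.75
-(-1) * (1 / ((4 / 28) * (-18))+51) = 911 / 18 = 50.61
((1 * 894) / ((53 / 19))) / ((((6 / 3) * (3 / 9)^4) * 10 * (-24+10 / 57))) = -39212181 / 719740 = -54.48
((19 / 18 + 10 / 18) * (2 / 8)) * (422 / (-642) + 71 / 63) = 45907 / 242676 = 0.19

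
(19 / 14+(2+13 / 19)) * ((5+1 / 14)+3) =121475 / 3724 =32.62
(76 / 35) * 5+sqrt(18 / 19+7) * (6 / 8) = 3 * sqrt(2869) / 76+76 / 7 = 12.97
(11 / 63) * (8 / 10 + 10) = 66 / 35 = 1.89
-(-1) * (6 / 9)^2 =4 / 9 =0.44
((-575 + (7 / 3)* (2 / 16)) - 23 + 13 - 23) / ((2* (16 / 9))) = -43755 / 256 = -170.92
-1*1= -1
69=69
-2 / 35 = -0.06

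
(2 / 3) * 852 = 568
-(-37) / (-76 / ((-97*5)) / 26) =233285 / 38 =6139.08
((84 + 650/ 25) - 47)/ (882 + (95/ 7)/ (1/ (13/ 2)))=882/ 13583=0.06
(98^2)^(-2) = 1/92236816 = 0.00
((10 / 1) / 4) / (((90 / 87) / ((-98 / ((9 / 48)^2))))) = -181888 / 27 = -6736.59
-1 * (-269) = 269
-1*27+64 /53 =-1367 /53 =-25.79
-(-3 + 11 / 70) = 199 / 70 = 2.84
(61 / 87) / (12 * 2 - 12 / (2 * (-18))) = 61 / 2117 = 0.03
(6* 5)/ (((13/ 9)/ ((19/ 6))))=855/ 13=65.77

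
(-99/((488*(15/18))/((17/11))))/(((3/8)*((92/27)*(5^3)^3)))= -4131/27402343750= -0.00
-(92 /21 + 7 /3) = -47 /7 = -6.71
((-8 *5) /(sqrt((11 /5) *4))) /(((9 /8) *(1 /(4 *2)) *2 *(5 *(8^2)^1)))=-2 *sqrt(55) /99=-0.15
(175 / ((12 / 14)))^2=1500625 / 36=41684.03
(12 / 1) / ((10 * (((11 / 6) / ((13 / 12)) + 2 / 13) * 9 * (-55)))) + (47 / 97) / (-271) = -807031 / 260241300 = -0.00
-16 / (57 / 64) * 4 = -4096 / 57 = -71.86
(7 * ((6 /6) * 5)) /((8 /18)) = 315 /4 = 78.75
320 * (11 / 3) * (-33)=-38720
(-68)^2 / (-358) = -2312 / 179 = -12.92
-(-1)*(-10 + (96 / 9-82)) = -244 / 3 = -81.33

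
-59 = -59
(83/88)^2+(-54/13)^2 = 23745745/1308736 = 18.14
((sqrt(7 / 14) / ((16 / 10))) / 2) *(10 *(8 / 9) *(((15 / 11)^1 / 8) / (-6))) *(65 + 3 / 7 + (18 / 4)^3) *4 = -99625 *sqrt(2) / 4032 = -34.94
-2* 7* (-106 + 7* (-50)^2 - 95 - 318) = -237734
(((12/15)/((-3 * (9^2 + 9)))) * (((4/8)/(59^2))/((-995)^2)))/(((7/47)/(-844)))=39668/16283658943125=0.00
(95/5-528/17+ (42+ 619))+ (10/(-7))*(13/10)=647.08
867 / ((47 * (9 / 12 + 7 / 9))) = 31212 / 2585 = 12.07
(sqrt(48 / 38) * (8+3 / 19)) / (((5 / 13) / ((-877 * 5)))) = -3534310 * sqrt(114) / 361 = -104532.15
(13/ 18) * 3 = 13/ 6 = 2.17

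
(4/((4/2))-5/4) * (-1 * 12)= -9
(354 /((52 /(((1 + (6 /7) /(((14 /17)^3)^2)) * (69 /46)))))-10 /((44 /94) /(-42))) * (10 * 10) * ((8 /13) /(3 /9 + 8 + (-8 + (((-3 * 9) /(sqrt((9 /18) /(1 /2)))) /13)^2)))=1057687454178225 /85371761552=12389.20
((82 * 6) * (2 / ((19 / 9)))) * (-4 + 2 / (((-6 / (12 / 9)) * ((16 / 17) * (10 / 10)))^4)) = -2200231831 / 1181952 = -1861.52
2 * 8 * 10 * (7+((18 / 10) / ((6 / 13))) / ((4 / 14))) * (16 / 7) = 7552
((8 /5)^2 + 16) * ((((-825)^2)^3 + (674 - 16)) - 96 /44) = 1609290164496097097296 /275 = 5851964234531262171.99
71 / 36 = 1.97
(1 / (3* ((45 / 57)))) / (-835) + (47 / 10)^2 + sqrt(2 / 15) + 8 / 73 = sqrt(30) / 15 + 243566123 / 10971900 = 22.56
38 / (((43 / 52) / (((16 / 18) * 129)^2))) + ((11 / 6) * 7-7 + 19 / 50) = 135950198 / 225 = 604223.10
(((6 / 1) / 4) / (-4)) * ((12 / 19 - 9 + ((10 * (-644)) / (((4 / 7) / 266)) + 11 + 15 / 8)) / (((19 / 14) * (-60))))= -637935137 / 46208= -13805.73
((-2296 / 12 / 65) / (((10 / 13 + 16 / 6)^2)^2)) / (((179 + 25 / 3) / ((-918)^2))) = -10760249551779 / 113249300020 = -95.01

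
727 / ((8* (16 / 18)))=6543 / 64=102.23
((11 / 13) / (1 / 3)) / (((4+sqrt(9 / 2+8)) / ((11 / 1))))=2904 / 91 - 1815 * sqrt(2) / 91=3.71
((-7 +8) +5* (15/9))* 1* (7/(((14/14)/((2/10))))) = 196/15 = 13.07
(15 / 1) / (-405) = -1 / 27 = -0.04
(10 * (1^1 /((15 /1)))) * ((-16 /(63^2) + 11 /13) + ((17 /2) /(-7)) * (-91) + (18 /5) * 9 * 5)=28207267 /154791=182.23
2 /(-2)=-1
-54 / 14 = -27 / 7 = -3.86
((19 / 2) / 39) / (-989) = -19 / 77142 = -0.00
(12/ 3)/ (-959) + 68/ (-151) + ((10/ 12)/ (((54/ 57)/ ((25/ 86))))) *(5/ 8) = -3170785189/ 10759887936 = -0.29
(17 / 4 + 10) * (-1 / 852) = -19 / 1136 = -0.02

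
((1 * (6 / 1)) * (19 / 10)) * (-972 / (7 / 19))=-30076.46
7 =7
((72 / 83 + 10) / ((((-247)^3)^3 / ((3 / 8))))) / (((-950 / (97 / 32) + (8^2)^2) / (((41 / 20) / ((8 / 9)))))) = -5380881 / 7410543347829800564982163742720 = -0.00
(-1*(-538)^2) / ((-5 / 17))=984109.60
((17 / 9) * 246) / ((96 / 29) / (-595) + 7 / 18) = 144320820 / 119057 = 1212.20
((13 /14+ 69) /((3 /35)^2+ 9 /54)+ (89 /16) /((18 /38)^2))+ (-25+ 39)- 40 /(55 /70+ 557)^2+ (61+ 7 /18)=5638443593801423 /11231141068656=502.04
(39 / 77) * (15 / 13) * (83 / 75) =249 / 385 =0.65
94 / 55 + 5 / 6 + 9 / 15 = 1037 / 330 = 3.14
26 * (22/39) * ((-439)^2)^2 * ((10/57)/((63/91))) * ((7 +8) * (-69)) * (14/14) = -24431602290609800/171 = -142874867196548.54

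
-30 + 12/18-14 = -130/3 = -43.33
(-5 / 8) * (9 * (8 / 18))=-5 / 2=-2.50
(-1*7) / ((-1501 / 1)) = 7 / 1501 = 0.00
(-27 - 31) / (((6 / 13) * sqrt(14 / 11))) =-377 * sqrt(154) / 42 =-111.39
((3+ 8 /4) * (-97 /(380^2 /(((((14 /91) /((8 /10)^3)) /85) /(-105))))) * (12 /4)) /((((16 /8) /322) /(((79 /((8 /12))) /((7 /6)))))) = 0.01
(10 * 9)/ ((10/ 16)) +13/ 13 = 145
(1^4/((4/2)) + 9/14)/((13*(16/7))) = 1/26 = 0.04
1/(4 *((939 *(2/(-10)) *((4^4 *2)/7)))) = -35/1923072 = -0.00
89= 89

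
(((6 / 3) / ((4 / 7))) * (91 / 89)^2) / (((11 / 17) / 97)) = 548.53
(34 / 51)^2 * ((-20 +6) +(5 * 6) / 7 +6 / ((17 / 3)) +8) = -104 / 357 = -0.29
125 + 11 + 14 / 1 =150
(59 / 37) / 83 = 59 / 3071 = 0.02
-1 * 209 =-209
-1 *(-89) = 89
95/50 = 19/10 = 1.90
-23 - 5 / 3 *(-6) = -13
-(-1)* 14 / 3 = 14 / 3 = 4.67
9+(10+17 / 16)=321 / 16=20.06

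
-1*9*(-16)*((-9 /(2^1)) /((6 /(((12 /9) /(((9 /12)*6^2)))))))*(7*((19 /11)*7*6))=-29792 /11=-2708.36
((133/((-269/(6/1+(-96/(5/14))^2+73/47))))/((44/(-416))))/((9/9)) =1174429017944/3476825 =337787.79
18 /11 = 1.64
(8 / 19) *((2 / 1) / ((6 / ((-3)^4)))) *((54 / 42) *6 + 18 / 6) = 16200 / 133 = 121.80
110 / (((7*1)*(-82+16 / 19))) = -1045 / 5397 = -0.19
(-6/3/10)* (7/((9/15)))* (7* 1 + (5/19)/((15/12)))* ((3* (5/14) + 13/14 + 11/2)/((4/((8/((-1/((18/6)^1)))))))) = 14385/19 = 757.11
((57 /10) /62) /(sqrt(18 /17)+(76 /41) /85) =-754851 /398470094+24433335*sqrt(34) /1593880376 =0.09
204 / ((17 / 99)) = 1188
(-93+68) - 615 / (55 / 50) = -6425 / 11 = -584.09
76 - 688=-612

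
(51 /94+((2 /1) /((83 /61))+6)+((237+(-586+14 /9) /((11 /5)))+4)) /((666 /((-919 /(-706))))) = -11814567505 /363178450008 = -0.03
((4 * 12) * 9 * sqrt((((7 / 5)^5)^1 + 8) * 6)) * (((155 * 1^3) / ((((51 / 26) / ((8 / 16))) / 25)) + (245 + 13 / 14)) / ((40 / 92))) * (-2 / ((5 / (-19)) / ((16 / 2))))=221718753216 * sqrt(1254210) / 371875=667714141.55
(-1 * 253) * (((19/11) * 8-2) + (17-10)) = -4761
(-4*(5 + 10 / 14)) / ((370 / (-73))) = 1168 / 259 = 4.51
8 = 8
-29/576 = -0.05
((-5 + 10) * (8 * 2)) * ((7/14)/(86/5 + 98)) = 25/72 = 0.35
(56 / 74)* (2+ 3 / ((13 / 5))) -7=-2219 / 481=-4.61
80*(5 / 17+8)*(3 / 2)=16920 / 17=995.29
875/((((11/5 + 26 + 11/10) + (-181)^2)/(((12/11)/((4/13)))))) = 113750/1202311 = 0.09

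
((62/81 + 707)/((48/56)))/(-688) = -401303/334368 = -1.20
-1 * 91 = -91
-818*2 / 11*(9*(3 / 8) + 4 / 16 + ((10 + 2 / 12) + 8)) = -213907 / 66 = -3241.02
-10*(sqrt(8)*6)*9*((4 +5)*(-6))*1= 58320*sqrt(2)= 82476.93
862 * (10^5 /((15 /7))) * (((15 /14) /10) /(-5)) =-862000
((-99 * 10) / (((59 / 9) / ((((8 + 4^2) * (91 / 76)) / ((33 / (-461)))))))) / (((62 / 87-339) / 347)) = -2051663157180 / 32992151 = -62186.40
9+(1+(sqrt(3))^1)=sqrt(3)+10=11.73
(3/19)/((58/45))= 135/1102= 0.12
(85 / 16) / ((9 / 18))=85 / 8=10.62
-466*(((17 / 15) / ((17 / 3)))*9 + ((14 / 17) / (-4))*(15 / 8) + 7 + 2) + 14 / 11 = -36290249 / 7480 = -4851.64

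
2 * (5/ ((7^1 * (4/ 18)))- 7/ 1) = -53/ 7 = -7.57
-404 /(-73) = 404 /73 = 5.53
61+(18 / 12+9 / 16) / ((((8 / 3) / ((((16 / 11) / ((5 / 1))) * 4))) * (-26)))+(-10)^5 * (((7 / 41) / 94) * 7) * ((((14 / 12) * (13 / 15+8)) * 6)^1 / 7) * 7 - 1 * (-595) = -117623444669 / 1503060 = -78255.99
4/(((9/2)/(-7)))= -56/9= -6.22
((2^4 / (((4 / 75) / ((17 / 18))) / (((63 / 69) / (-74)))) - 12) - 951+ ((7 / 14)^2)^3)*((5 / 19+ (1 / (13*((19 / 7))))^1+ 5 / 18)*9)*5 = -666138711555 / 26905216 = -24758.72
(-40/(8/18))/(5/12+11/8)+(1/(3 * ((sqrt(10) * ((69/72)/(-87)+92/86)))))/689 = -50.23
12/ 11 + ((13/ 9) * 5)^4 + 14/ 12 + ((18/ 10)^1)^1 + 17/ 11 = 1967612513/ 721710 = 2726.32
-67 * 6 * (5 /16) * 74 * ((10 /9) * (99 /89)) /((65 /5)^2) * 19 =-38858325 /30082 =-1291.75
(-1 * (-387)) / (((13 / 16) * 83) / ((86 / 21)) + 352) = 532512 / 507011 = 1.05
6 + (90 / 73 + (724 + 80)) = 59220 / 73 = 811.23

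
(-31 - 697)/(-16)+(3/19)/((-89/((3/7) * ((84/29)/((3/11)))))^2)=11517943513/253139318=45.50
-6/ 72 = -1/ 12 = -0.08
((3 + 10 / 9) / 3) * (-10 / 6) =-185 / 81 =-2.28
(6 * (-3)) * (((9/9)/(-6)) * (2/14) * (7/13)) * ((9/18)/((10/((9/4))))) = 27/1040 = 0.03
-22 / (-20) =11 / 10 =1.10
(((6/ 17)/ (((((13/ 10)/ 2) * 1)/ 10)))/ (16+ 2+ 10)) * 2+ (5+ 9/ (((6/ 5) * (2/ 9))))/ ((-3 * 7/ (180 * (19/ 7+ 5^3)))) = -459355350/ 10829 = -42419.00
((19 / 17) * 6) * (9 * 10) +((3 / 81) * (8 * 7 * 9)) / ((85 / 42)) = 52084 / 85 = 612.75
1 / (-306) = -1 / 306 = -0.00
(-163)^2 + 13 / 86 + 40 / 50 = 26569.95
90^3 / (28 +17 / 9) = 6561000 / 269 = 24390.33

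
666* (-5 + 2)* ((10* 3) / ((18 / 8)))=-26640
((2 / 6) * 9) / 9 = 1 / 3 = 0.33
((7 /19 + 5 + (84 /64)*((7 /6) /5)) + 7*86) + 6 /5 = 608.87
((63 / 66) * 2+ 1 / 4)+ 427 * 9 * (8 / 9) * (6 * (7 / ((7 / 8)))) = 7214687 / 44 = 163970.16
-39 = -39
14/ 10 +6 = 37/ 5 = 7.40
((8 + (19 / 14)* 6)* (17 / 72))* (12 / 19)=1921 / 798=2.41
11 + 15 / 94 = 1049 / 94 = 11.16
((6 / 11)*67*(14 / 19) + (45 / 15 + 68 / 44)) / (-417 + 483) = 299 / 627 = 0.48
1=1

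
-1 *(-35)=35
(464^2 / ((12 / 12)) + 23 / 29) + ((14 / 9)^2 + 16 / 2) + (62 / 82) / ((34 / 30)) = 352513472456 / 1637253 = 215307.88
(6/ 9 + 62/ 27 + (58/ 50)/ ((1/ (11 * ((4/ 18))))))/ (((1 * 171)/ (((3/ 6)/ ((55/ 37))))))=3811/ 334125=0.01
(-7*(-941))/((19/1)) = 6587/19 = 346.68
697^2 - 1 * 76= 485733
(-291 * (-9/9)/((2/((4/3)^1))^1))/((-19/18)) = -3492/19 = -183.79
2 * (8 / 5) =16 / 5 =3.20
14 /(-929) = -14 /929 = -0.02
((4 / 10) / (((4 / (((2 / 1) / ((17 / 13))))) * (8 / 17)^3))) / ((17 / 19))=4199 / 2560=1.64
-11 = -11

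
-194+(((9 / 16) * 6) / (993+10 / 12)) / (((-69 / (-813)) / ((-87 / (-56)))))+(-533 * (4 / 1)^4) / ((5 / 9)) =-37756622998067 / 153606880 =-245800.34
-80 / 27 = -2.96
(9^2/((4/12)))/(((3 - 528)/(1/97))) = -81/16975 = -0.00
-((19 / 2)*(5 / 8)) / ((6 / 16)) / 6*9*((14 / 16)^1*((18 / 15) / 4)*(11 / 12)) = -1463 / 256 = -5.71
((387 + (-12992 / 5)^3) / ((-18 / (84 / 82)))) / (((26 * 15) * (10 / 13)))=15350625129791 / 4612500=3328048.81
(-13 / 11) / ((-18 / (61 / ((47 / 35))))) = 27755 / 9306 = 2.98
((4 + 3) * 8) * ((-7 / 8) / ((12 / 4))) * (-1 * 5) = 245 / 3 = 81.67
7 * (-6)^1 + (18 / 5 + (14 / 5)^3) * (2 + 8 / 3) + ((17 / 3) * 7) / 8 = 82201 / 1000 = 82.20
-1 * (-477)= 477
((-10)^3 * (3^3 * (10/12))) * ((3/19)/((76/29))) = -489375/361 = -1355.61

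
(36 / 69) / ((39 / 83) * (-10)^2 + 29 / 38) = 37848 / 3463961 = 0.01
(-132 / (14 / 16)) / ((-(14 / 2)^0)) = 1056 / 7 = 150.86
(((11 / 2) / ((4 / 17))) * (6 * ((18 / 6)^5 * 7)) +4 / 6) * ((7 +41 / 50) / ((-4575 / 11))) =-201850231 / 45000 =-4485.56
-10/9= -1.11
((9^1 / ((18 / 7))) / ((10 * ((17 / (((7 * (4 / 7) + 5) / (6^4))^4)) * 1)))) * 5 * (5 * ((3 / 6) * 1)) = 35 / 58477510656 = 0.00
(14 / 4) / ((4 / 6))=21 / 4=5.25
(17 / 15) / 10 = 17 / 150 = 0.11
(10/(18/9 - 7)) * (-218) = 436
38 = 38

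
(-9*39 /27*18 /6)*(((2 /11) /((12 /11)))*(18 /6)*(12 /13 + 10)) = -213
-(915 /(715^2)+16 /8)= -204673 /102245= -2.00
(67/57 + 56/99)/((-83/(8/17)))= -26200/2654091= -0.01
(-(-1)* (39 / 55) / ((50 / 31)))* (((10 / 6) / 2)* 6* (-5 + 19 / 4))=-1209 / 2200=-0.55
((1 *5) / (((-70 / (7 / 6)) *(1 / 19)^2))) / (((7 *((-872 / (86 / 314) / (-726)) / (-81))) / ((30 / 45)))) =50713641 / 958328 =52.92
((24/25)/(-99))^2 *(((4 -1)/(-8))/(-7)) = 8/1588125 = 0.00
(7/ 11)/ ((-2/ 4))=-14/ 11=-1.27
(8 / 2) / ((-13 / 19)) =-76 / 13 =-5.85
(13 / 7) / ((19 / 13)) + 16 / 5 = 2973 / 665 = 4.47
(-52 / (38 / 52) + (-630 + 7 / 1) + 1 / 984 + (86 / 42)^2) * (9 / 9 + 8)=-1896236711 / 305368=-6209.68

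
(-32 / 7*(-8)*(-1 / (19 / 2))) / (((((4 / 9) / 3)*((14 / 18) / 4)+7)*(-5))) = 31104 / 283955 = 0.11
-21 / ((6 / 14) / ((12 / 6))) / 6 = -49 / 3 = -16.33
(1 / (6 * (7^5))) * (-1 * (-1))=1 / 100842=0.00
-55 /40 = -11 /8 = -1.38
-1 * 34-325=-359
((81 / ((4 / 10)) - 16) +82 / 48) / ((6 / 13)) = 58721 / 144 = 407.78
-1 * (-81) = 81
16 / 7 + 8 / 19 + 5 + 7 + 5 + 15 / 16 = 43931 / 2128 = 20.64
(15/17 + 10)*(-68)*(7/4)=-1295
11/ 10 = 1.10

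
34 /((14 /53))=901 /7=128.71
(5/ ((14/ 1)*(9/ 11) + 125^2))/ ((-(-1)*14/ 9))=495/ 2408014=0.00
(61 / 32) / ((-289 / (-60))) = 915 / 2312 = 0.40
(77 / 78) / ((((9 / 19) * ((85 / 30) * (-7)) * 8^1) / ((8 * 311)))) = -64999 / 1989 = -32.68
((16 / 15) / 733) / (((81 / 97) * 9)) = 1552 / 8015355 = 0.00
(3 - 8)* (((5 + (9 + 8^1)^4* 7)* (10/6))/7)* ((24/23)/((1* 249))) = -469600/161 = -2916.77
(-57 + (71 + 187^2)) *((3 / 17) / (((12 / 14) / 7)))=1714167 / 34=50416.68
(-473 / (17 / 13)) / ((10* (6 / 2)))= -6149 / 510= -12.06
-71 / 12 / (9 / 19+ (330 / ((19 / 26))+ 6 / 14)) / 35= -1349 / 3610800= -0.00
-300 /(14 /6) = -900 /7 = -128.57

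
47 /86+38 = 38.55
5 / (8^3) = 5 / 512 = 0.01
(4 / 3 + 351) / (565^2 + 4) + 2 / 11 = 1927001 / 10534557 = 0.18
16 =16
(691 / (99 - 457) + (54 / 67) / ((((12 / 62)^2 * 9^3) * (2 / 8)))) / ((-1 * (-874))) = -10562095 / 5094194652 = -0.00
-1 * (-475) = 475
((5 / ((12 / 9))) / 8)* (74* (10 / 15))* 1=185 / 8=23.12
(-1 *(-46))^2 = 2116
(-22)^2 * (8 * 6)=23232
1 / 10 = 0.10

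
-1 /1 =-1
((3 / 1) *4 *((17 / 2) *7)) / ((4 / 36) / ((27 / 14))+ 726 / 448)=38864448 / 91345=425.47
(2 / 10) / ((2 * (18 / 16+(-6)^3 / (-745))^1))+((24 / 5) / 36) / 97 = 294682 / 4090005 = 0.07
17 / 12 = 1.42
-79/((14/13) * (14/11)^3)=-1366937/38416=-35.58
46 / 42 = 23 / 21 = 1.10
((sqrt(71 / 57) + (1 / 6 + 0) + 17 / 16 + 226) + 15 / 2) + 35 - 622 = -16909 / 48 + sqrt(4047) / 57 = -351.15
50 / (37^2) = 50 / 1369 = 0.04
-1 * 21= -21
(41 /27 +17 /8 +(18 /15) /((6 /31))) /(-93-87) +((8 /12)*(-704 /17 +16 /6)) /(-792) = -802397 /36352800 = -0.02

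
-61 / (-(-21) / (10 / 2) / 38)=-11590 / 21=-551.90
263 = 263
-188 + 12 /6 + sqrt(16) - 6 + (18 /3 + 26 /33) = -5980 /33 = -181.21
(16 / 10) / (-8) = -1 / 5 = -0.20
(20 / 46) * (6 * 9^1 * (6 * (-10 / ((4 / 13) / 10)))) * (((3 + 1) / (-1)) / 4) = 1053000 / 23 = 45782.61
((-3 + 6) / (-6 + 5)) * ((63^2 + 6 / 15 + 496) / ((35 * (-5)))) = 66981 / 875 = 76.55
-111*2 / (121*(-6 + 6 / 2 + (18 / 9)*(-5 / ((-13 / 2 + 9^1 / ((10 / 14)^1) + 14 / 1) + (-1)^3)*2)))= 42402 / 93533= 0.45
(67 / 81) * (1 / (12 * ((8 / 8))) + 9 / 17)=8375 / 16524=0.51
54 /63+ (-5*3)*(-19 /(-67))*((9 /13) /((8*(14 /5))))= 10113 /13936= 0.73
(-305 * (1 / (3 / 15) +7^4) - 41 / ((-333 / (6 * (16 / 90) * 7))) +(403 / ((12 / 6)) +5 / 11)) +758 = -80534988271 / 109890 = -732869.13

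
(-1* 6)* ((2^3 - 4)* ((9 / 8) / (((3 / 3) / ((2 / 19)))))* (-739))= 39906 / 19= 2100.32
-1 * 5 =-5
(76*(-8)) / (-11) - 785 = -8027 / 11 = -729.73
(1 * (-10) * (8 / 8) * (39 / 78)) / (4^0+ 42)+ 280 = 12035 / 43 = 279.88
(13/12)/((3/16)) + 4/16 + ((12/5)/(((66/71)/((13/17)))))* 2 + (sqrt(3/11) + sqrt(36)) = sqrt(33)/11 + 537767/33660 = 16.50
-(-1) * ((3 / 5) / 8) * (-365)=-219 / 8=-27.38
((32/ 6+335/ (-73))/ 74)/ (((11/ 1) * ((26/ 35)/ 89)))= 507745/ 4634916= 0.11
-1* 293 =-293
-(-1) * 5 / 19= 5 / 19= 0.26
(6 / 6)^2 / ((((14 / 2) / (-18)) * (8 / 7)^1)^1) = -9 / 4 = -2.25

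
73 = 73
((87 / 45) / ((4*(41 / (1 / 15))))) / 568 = 29 / 20959200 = 0.00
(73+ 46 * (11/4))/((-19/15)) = -315/2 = -157.50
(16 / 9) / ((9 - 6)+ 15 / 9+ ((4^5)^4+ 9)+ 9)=4 / 2473901162547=0.00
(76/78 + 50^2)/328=48769/6396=7.62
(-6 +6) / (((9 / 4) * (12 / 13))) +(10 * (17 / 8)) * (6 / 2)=255 / 4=63.75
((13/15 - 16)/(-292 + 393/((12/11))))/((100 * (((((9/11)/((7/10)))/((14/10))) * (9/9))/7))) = -122353/6581250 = -0.02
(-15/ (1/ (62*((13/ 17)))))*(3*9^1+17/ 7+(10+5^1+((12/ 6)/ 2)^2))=-32307.73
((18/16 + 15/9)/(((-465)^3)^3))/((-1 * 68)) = 67/1658810327025803246437500000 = 0.00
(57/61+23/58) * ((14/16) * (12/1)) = 13.98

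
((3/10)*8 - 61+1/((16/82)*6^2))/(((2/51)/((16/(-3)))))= 1431043/180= 7950.24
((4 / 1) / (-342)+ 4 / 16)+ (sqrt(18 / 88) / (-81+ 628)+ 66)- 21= 3 *sqrt(11) / 12034+ 30943 / 684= 45.24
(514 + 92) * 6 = 3636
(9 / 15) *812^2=1978032 / 5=395606.40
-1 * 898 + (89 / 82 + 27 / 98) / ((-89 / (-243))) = -159898936 / 178801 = -894.28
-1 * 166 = -166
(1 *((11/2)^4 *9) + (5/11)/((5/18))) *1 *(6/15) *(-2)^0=1449747/440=3294.88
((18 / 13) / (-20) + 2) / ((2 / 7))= 1757 / 260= 6.76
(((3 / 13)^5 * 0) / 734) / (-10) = 0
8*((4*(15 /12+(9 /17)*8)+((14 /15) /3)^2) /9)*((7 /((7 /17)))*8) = 48554048 /18225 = 2664.15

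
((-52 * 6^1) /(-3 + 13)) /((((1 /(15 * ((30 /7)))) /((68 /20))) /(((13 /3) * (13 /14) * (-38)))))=51093432 /49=1042723.10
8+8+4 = 20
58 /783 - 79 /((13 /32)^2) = -2183854 /4563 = -478.60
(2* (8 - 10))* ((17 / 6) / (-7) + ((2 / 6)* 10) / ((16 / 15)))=-457 / 42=-10.88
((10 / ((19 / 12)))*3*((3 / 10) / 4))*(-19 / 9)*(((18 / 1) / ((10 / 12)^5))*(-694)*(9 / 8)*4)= 1311360192 / 3125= 419635.26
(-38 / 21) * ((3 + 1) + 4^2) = -36.19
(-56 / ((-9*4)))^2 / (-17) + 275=378479 / 1377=274.86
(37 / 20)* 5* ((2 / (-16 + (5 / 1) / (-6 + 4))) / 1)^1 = -1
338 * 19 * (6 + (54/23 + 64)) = 10686208/23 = 464617.74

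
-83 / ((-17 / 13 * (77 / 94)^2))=9534044 / 100793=94.59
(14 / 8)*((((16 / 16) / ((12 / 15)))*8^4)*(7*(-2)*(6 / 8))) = -94080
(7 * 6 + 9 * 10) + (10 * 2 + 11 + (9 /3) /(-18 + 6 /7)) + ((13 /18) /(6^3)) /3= 9496019 /58320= 162.83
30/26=15/13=1.15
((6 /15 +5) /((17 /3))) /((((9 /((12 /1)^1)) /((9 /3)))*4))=81 /85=0.95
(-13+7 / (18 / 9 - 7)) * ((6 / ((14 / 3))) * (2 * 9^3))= -944784 / 35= -26993.83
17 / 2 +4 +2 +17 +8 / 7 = 457 / 14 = 32.64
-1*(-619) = 619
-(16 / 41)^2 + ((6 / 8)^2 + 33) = 898601 / 26896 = 33.41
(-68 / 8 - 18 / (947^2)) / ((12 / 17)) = -259178413 / 21523416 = -12.04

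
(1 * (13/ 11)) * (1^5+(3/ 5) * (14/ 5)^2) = 9269/ 1375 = 6.74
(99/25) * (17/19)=1683/475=3.54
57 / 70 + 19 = 1387 / 70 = 19.81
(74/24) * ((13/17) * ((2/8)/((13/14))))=0.63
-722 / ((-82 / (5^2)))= 9025 / 41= 220.12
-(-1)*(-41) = -41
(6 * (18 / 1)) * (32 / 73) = 3456 / 73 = 47.34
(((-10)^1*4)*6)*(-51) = 12240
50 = 50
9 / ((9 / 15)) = 15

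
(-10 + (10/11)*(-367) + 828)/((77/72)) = 383616/847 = 452.91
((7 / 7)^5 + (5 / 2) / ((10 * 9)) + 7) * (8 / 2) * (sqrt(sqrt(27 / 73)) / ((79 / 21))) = 2023 * 219^(3 / 4) / 17301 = 6.66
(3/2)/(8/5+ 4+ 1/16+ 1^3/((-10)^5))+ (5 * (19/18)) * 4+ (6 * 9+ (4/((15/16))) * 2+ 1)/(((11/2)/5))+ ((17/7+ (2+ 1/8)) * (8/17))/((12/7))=18024782023/224234604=80.38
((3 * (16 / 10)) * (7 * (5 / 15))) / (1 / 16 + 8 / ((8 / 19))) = 0.59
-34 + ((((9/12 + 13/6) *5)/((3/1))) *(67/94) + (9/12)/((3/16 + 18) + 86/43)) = -33335305/1093032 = -30.50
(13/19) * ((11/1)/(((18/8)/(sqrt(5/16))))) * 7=1001 * sqrt(5)/171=13.09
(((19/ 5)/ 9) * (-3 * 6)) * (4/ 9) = -152/ 45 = -3.38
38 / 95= 2 / 5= 0.40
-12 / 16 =-3 / 4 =-0.75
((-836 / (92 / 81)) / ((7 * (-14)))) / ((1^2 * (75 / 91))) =73359 / 8050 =9.11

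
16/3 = 5.33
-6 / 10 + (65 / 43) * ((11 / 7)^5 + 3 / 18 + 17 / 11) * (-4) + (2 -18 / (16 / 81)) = -150743034737 / 953965320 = -158.02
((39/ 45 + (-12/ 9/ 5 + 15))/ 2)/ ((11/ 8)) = 312/ 55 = 5.67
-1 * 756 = -756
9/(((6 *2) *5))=3/20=0.15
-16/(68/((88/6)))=-176/51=-3.45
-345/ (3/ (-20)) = 2300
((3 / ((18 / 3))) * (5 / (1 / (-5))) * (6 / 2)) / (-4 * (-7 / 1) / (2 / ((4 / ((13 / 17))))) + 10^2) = -975 / 4504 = -0.22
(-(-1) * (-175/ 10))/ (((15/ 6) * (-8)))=7/ 8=0.88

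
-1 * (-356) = 356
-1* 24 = -24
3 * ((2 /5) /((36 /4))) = 0.13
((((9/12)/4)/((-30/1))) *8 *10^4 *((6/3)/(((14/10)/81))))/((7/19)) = -7695000/49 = -157040.82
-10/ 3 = -3.33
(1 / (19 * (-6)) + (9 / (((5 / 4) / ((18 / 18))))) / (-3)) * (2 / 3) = -1373 / 855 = -1.61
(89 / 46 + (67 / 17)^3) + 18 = 18340319 / 225998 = 81.15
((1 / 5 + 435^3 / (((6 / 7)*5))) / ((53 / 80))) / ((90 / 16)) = 12292056128 / 2385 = 5153901.94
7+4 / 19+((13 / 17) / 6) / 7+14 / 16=439741 / 54264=8.10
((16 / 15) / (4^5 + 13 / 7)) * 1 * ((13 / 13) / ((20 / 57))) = 532 / 179525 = 0.00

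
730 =730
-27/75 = -9/25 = -0.36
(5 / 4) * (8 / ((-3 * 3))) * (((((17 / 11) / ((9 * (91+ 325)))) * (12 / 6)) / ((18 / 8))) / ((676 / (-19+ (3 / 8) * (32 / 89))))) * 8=142715 / 1567979127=0.00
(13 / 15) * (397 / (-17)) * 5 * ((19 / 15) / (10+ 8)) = -98059 / 13770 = -7.12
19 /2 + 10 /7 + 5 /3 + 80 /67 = 38803 /2814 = 13.79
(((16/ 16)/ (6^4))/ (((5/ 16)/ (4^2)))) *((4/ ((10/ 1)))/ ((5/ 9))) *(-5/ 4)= -8/ 225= -0.04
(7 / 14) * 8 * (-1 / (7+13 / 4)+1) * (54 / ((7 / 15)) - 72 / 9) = 388.82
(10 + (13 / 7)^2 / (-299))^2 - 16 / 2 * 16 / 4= 86075921 / 1270129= 67.77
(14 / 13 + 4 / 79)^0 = 1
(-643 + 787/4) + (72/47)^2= -3922329/8836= -443.90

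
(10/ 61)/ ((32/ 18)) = 45/ 488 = 0.09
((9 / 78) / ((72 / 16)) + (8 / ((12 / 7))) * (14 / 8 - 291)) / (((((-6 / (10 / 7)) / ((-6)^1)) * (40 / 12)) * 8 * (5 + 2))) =-105285 / 10192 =-10.33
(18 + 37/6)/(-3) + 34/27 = -367/54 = -6.80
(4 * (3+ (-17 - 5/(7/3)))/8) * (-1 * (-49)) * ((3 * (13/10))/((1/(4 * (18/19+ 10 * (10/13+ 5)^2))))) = -2543362416/1235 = -2059402.77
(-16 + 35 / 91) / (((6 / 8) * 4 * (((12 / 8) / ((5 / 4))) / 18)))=-1015 / 13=-78.08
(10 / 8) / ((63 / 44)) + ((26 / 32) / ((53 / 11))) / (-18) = 92279 / 106848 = 0.86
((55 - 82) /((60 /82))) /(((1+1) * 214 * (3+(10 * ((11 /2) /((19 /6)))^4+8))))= -48088449 /56892931480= -0.00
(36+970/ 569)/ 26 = 1.45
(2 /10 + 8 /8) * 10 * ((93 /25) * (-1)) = -1116 /25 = -44.64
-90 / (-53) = 90 / 53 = 1.70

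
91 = 91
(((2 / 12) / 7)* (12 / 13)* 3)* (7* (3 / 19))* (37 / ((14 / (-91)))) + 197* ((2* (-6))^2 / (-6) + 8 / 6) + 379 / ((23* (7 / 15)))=-40815158 / 9177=-4447.55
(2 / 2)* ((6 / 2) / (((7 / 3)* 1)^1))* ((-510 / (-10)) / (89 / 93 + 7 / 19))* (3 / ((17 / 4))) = 34.92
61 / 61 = 1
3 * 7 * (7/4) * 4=147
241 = 241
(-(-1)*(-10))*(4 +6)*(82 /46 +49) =-5078.26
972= 972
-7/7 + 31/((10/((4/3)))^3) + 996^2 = 3348050873/3375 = 992015.07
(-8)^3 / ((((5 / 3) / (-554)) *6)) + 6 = 28370.80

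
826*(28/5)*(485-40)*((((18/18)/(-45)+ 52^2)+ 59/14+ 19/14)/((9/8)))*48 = 32125331001344/135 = 237965414824.77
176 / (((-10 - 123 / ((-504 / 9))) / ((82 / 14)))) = -57728 / 437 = -132.10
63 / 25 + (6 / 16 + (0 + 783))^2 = 981886257 / 1600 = 613678.91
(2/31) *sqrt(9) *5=30/31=0.97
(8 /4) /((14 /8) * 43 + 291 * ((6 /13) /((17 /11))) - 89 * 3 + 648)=1768 /480149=0.00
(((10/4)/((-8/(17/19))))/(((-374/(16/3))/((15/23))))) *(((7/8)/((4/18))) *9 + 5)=16175/153824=0.11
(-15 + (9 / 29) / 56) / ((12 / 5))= -6.25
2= 2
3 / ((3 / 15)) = 15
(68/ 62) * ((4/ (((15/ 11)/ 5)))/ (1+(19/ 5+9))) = 1.17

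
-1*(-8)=8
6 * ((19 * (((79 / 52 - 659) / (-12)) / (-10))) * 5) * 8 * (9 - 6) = -1948773 / 26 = -74952.81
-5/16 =-0.31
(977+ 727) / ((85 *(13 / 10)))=3408 / 221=15.42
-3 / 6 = -1 / 2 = -0.50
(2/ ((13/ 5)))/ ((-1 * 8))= -5/ 52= -0.10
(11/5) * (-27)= -297/5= -59.40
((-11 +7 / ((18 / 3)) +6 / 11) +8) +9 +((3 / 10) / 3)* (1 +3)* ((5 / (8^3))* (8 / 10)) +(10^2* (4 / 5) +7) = 1000193 / 10560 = 94.72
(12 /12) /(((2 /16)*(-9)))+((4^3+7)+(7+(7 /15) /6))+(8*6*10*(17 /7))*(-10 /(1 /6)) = -44015371 /630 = -69865.67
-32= -32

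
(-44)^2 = 1936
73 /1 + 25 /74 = 73.34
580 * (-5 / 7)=-414.29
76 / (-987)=-76 / 987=-0.08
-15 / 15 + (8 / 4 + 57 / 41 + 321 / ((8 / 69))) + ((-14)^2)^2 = 13509341 / 328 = 41187.02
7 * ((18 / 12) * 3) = 63 / 2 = 31.50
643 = 643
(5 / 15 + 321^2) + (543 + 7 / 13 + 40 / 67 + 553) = 104138.47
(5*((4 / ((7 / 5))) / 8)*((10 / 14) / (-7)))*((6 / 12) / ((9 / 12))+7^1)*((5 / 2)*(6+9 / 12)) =-23.57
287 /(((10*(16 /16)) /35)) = 2009 /2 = 1004.50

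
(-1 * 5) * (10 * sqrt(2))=-50 * sqrt(2)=-70.71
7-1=6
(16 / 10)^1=8 / 5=1.60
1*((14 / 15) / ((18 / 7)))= 0.36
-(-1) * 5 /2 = 5 /2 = 2.50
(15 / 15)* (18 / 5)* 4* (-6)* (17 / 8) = -918 / 5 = -183.60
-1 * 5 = -5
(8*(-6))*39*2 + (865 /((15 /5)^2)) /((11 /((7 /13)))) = -4812473 /1287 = -3739.30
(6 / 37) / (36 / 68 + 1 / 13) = 663 / 2479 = 0.27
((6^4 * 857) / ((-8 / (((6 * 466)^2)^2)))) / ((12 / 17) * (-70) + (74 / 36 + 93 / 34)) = 1298183053596322816512 / 6827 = 190154248366240342.25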